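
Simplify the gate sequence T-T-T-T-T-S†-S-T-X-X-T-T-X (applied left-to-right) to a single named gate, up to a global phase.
X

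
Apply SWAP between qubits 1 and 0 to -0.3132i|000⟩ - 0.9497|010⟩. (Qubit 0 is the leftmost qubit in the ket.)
-0.3132i|000⟩ - 0.9497|100⟩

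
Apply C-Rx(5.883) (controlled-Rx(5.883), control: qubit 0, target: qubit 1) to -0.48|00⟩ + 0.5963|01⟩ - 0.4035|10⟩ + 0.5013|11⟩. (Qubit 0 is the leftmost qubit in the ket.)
-0.48|00⟩ + 0.5963|01⟩ + (0.3954 - 0.09964i)|10⟩ + (-0.4913 + 0.0802i)|11⟩

C-Rx(5.883) leaves the control-|0⟩ kets |00⟩, |01⟩ unchanged and applies Rx(5.883) to qubit 1 on the control-|1⟩ pair (|10⟩, |11⟩).
Rx(5.883) = [[cos(θ/2), −i·sin(θ/2)], [−i·sin(θ/2), cos(θ/2)]]; θ = 5.883, cos(θ/2) ≈ -0.980048, sin(θ/2) ≈ 0.19876.
With a = amp(|10⟩) = -0.4035 and b = amp(|11⟩) = 0.5013:
new amp(|10⟩) = (-0.980048)·a + (-0.19876i)·b = (0.3954 - 0.09964i)
new amp(|11⟩) = (-0.19876i)·a + (-0.980048)·b = (-0.4913 + 0.0802i)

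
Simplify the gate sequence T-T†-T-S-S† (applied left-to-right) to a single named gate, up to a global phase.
T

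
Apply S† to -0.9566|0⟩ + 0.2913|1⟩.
-0.9566|0⟩ - 0.2913i|1⟩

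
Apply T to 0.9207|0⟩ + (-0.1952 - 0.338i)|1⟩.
0.9207|0⟩ + (0.101 - 0.377i)|1⟩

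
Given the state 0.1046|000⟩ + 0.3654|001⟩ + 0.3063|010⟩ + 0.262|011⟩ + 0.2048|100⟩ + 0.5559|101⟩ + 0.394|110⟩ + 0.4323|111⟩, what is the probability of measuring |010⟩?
0.09382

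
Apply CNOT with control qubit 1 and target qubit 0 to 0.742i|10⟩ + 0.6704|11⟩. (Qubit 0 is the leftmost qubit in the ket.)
0.6704|01⟩ + 0.742i|10⟩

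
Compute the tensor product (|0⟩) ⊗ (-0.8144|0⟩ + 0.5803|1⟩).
-0.8144|00⟩ + 0.5803|01⟩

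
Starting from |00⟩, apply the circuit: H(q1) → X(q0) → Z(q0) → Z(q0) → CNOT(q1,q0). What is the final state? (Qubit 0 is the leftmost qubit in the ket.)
1/√2|01⟩ + 1/√2|10⟩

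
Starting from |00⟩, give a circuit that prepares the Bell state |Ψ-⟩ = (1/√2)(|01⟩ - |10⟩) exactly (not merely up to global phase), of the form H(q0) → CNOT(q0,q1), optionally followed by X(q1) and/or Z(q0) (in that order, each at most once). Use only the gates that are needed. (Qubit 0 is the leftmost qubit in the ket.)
H(q0) → CNOT(q0,q1) → X(q1) → Z(q0)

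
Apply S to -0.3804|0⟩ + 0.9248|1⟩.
-0.3804|0⟩ + 0.9248i|1⟩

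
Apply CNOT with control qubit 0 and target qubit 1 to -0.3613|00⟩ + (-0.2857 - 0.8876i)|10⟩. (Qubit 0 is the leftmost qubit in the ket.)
-0.3613|00⟩ + (-0.2857 - 0.8876i)|11⟩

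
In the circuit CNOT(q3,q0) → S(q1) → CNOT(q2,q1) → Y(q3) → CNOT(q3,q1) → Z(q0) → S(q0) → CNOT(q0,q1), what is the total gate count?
8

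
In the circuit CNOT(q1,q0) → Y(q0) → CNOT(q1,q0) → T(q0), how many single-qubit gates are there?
2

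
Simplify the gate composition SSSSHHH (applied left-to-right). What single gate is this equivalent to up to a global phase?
H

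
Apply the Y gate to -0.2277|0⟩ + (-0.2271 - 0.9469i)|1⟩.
(-0.9469 + 0.2271i)|0⟩ - 0.2277i|1⟩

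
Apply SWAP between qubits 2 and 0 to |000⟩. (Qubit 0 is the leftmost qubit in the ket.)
|000⟩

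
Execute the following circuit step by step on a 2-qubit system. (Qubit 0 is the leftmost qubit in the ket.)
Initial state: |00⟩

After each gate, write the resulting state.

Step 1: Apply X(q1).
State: |01⟩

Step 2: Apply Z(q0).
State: |01⟩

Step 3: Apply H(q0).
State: 1/√2|01⟩ + 1/√2|11⟩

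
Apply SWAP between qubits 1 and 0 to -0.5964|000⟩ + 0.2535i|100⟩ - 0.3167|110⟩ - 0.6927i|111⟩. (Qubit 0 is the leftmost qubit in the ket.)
-0.5964|000⟩ + 0.2535i|010⟩ - 0.3167|110⟩ - 0.6927i|111⟩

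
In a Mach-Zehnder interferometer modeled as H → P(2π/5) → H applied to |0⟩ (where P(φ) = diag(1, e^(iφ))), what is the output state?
(0.6545 + 0.4755i)|0⟩ + (0.3455 - 0.4755i)|1⟩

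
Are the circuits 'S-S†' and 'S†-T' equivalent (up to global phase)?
No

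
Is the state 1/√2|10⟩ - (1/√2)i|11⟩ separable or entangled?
Separable

Writing the state as a|00⟩ + b|01⟩ + c|10⟩ + d|11⟩, it is a product state iff ad − bc = 0.
Here (a, b, c, d) = (0, 0, 1/√2, -(1/√2)i): ad − bc = (0)(-(1/√2)i) − (0)(1/√2) = 0, so the state is separable.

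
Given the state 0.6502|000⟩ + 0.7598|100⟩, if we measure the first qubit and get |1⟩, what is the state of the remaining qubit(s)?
|00⟩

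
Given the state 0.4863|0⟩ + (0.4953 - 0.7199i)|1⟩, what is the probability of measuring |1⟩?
0.7636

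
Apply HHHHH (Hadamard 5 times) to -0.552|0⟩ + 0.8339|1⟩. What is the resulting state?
0.1993|0⟩ - 0.98|1⟩

H² = I, so H^5 = H: a single Hadamard. With (a, b) = (-0.552, 0.8339), H gives ((a + b)/√2, (a − b)/√2) = (0.1993, -0.98).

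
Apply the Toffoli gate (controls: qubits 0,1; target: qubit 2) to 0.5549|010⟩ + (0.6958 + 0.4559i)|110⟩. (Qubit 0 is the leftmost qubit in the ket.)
0.5549|010⟩ + (0.6958 + 0.4559i)|111⟩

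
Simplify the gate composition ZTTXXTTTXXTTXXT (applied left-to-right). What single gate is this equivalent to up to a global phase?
Z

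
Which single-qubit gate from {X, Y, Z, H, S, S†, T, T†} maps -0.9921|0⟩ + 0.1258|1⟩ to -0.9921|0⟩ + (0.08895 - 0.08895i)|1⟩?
T†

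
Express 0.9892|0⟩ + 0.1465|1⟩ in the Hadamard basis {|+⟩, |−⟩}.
0.8031|+⟩ + 0.5959|−⟩

With |ψ⟩ = α|0⟩ + β|1⟩, the Hadamard-basis coefficients are ⟨+|ψ⟩ = (α + β)/√2 and ⟨−|ψ⟩ = (α − β)/√2.
Here α = 0.9892, β = 0.1465: (α + β)/√2 = 0.8031, (α − β)/√2 = 0.5959.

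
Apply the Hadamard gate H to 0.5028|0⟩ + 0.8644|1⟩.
0.9668|0⟩ - 0.2557|1⟩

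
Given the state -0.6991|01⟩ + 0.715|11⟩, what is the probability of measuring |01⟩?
0.4887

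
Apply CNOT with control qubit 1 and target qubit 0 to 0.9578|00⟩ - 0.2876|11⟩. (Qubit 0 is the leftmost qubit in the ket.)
0.9578|00⟩ - 0.2876|01⟩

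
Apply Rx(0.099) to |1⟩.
-0.04948i|0⟩ + 0.9988|1⟩

Rx(0.099) = [[cos(θ/2), −i·sin(θ/2)], [−i·sin(θ/2), cos(θ/2)]]; θ = 0.099, cos(θ/2) ≈ 0.998775, sin(θ/2) ≈ 0.0494798.
With a = amp(|0⟩) = 0 and b = amp(|1⟩) = 1:
new amp(|0⟩) = (0.998775)·a + (-0.0494798i)·b = -0.04948i
new amp(|1⟩) = (-0.0494798i)·a + (0.998775)·b = 0.9988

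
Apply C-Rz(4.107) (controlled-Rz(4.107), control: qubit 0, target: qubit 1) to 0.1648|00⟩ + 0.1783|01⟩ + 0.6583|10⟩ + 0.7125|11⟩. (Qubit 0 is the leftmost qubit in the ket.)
0.1648|00⟩ + 0.1783|01⟩ + (-0.3056 - 0.5831i)|10⟩ + (-0.3307 + 0.6311i)|11⟩

C-Rz(4.107) leaves the control-|0⟩ kets |00⟩, |01⟩ unchanged and applies Rz(4.107) to qubit 1 on the control-|1⟩ pair (|10⟩, |11⟩).
Rz(4.107) = [[e^(−iθ/2), 0], [0, e^(iθ/2)]] with e^(±iθ/2) = cos(θ/2) ± i·sin(θ/2); θ = 4.107, cos(θ/2) ≈ -0.464176, sin(θ/2) ≈ 0.885743.
With a = amp(|10⟩) = 0.6583 and b = amp(|11⟩) = 0.7125:
new amp(|10⟩) = (-0.464176 - 0.885743i)·a = (-0.3056 - 0.5831i)
new amp(|11⟩) = (-0.464176 + 0.885743i)·b = (-0.3307 + 0.6311i)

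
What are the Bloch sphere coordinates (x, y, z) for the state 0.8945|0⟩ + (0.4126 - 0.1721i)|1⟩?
(0.7381, -0.3079, 0.6003)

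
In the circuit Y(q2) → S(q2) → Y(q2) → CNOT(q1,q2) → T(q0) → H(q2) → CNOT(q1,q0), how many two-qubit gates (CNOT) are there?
2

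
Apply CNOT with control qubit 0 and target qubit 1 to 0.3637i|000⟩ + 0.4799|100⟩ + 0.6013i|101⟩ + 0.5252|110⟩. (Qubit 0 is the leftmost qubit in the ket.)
0.3637i|000⟩ + 0.5252|100⟩ + 0.4799|110⟩ + 0.6013i|111⟩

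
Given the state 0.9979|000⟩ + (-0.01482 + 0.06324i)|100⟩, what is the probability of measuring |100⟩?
0.004219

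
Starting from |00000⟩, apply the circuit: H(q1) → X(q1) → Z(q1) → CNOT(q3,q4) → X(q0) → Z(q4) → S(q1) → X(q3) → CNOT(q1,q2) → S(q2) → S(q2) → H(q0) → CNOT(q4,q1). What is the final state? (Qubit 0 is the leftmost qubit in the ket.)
1/2|00010⟩ + (1/2)i|01110⟩ - 1/2|10010⟩ - (1/2)i|11110⟩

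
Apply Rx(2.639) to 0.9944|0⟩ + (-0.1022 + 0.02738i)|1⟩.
(0.2738 + 0.09899i)|0⟩ + (-0.02541 - 0.9564i)|1⟩

Rx(2.639) = [[cos(θ/2), −i·sin(θ/2)], [−i·sin(θ/2), cos(θ/2)]]; θ = 2.639, cos(θ/2) ≈ 0.24866, sin(θ/2) ≈ 0.968591.
With a = amp(|0⟩) = 0.9944 and b = amp(|1⟩) = (-0.1022 + 0.02738i):
new amp(|0⟩) = (0.24866)·a + (-0.968591i)·b = (0.2738 + 0.09899i)
new amp(|1⟩) = (-0.968591i)·a + (0.24866)·b = (-0.02541 - 0.9564i)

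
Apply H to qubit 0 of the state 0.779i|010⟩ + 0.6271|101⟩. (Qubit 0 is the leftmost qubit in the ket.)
0.4434|001⟩ + 0.5508i|010⟩ - 0.4434|101⟩ + 0.5508i|110⟩

H on qubit 0 mixes each pair of kets that differ only in qubit 0: amplitudes (a, b) of (|…0…⟩, |…1…⟩) become ((a + b)/√2, (a − b)/√2). Kets absent from the input have amplitude 0.
(|001⟩, |101⟩): (a, b) = (0, 0.6271) → (0.4434, -0.4434)
(|010⟩, |110⟩): (a, b) = (0.779i, 0) → (0.5508i, 0.5508i)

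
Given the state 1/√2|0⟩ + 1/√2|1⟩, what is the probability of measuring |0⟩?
1/2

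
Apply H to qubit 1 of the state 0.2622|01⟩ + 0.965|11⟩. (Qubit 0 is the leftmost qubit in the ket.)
0.1854|00⟩ - 0.1854|01⟩ + 0.6824|10⟩ - 0.6824|11⟩

H on qubit 1 mixes each pair of kets that differ only in qubit 1: amplitudes (a, b) of (|…0…⟩, |…1…⟩) become ((a + b)/√2, (a − b)/√2). Kets absent from the input have amplitude 0.
(|00⟩, |01⟩): (a, b) = (0, 0.2622) → (0.1854, -0.1854)
(|10⟩, |11⟩): (a, b) = (0, 0.965) → (0.6824, -0.6824)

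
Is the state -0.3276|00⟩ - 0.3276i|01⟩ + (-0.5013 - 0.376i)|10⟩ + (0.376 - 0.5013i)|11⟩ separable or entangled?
Separable

Writing the state as a|00⟩ + b|01⟩ + c|10⟩ + d|11⟩, it is a product state iff ad − bc = 0.
Here (a, b, c, d) = (-0.3276, -0.3276i, (-0.5013 - 0.376i), (0.376 - 0.5013i)): ad − bc = (-0.3276)(0.376 - 0.5013i) − (-0.3276i)(-0.5013 - 0.376i) = 0, so the state is separable.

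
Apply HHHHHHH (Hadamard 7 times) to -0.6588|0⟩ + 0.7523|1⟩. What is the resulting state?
0.06611|0⟩ - 0.9978|1⟩

H² = I, so H^7 = H: a single Hadamard. With (a, b) = (-0.6588, 0.7523), H gives ((a + b)/√2, (a − b)/√2) = (0.06611, -0.9978).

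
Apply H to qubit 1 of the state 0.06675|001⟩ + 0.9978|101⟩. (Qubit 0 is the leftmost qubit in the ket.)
0.0472|001⟩ + 0.0472|011⟩ + 0.7056|101⟩ + 0.7056|111⟩

H on qubit 1 mixes each pair of kets that differ only in qubit 1: amplitudes (a, b) of (|…0…⟩, |…1…⟩) become ((a + b)/√2, (a − b)/√2). Kets absent from the input have amplitude 0.
(|001⟩, |011⟩): (a, b) = (0.06675, 0) → (0.0472, 0.0472)
(|101⟩, |111⟩): (a, b) = (0.9978, 0) → (0.7056, 0.7056)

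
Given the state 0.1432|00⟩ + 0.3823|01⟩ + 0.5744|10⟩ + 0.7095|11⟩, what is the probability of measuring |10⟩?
0.3299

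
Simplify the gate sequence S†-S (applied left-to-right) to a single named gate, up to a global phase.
I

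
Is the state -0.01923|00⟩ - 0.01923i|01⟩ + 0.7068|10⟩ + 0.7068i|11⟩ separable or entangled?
Separable

Writing the state as a|00⟩ + b|01⟩ + c|10⟩ + d|11⟩, it is a product state iff ad − bc = 0.
Here (a, b, c, d) = (-0.01923, -0.01923i, 0.7068, 0.7068i): ad − bc = (-0.01923)(0.7068i) − (-0.01923i)(0.7068) = 0, so the state is separable.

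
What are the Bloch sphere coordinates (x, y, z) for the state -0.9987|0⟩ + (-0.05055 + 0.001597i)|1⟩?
(0.101, -0.00319, 0.9948)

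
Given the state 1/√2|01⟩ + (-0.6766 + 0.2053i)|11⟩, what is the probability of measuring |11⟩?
0.4999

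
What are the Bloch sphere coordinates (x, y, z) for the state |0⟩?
(0, 0, 1)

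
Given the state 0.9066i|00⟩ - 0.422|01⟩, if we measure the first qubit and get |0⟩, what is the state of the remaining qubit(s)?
0.9066i|0⟩ - 0.422|1⟩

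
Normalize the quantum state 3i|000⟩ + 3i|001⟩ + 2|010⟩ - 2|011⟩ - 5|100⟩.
0.4201i|000⟩ + 0.4201i|001⟩ + 0.2801|010⟩ - 0.2801|011⟩ - 0.7001|100⟩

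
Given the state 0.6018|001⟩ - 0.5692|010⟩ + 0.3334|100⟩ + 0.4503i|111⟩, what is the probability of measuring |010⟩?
0.324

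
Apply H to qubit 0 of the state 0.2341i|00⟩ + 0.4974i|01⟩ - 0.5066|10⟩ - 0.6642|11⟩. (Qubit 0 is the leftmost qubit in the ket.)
(-0.3582 + 0.1655i)|00⟩ + (-0.4697 + 0.3517i)|01⟩ + (0.3582 + 0.1655i)|10⟩ + (0.4697 + 0.3517i)|11⟩

H on qubit 0 mixes each pair of kets that differ only in qubit 0: amplitudes (a, b) of (|…0…⟩, |…1…⟩) become ((a + b)/√2, (a − b)/√2). Kets absent from the input have amplitude 0.
(|00⟩, |10⟩): (a, b) = (0.2341i, -0.5066) → ((-0.3582 + 0.1655i), (0.3582 + 0.1655i))
(|01⟩, |11⟩): (a, b) = (0.4974i, -0.6642) → ((-0.4697 + 0.3517i), (0.4697 + 0.3517i))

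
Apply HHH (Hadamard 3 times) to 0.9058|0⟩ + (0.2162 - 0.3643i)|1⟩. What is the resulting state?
(0.7934 - 0.2576i)|0⟩ + (0.4876 + 0.2576i)|1⟩

H² = I, so H^3 = H: a single Hadamard. With (a, b) = (0.9058, (0.2162 - 0.3643i)), H gives ((a + b)/√2, (a − b)/√2) = ((0.7934 - 0.2576i), (0.4876 + 0.2576i)).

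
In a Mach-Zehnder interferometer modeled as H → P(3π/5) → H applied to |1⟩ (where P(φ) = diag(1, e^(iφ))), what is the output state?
(0.6545 - 0.4755i)|0⟩ + (0.3455 + 0.4755i)|1⟩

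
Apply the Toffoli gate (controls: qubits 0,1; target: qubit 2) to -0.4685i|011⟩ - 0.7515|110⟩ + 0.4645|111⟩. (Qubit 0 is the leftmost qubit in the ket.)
-0.4685i|011⟩ + 0.4645|110⟩ - 0.7515|111⟩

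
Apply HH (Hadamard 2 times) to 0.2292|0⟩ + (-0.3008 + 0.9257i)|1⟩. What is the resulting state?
0.2292|0⟩ + (-0.3008 + 0.9257i)|1⟩

H² = I, so an even number of Hadamards cancels: H^2 = I and the state is unchanged.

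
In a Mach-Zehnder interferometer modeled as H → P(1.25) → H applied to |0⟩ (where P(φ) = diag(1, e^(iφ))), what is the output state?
(0.6577 + 0.4745i)|0⟩ + (0.3423 - 0.4745i)|1⟩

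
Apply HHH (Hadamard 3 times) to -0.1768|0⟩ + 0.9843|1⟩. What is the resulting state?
0.571|0⟩ - 0.821|1⟩

H² = I, so H^3 = H: a single Hadamard. With (a, b) = (-0.1768, 0.9843), H gives ((a + b)/√2, (a − b)/√2) = (0.571, -0.821).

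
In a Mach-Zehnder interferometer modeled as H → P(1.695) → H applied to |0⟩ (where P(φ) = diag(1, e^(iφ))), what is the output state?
(0.4381 + 0.4961i)|0⟩ + (0.5619 - 0.4961i)|1⟩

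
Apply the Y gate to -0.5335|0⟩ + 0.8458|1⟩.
-0.8458i|0⟩ - 0.5335i|1⟩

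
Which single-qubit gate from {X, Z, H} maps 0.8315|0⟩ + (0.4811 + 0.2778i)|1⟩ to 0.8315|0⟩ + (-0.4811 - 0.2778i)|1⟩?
Z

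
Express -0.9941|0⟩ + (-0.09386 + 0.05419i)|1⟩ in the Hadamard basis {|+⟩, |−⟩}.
(-0.7693 + 0.03832i)|+⟩ + (-0.6366 - 0.03832i)|−⟩

With |ψ⟩ = α|0⟩ + β|1⟩, the Hadamard-basis coefficients are ⟨+|ψ⟩ = (α + β)/√2 and ⟨−|ψ⟩ = (α − β)/√2.
Here α = -0.9941, β = (-0.09386 + 0.05419i): (α + β)/√2 = (-0.7693 + 0.03832i), (α − β)/√2 = (-0.6366 - 0.03832i).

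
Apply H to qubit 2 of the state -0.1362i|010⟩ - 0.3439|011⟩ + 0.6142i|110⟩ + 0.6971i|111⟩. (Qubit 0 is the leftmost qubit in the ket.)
(-0.2432 - 0.09631i)|010⟩ + (0.2432 - 0.09631i)|011⟩ + 0.9272i|110⟩ - 0.05862i|111⟩

H on qubit 2 mixes each pair of kets that differ only in qubit 2: amplitudes (a, b) of (|…0…⟩, |…1…⟩) become ((a + b)/√2, (a − b)/√2). Kets absent from the input have amplitude 0.
(|010⟩, |011⟩): (a, b) = (-0.1362i, -0.3439) → ((-0.2432 - 0.09631i), (0.2432 - 0.09631i))
(|110⟩, |111⟩): (a, b) = (0.6142i, 0.6971i) → (0.9272i, -0.05862i)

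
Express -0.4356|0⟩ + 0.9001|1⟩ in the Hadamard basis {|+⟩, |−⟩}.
0.3285|+⟩ - 0.9445|−⟩

With |ψ⟩ = α|0⟩ + β|1⟩, the Hadamard-basis coefficients are ⟨+|ψ⟩ = (α + β)/√2 and ⟨−|ψ⟩ = (α − β)/√2.
Here α = -0.4356, β = 0.9001: (α + β)/√2 = 0.3285, (α − β)/√2 = -0.9445.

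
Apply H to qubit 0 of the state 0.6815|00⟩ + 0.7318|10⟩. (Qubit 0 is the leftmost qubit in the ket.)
0.9994|00⟩ - 0.03557|10⟩

H on qubit 0 mixes each pair of kets that differ only in qubit 0: amplitudes (a, b) of (|…0…⟩, |…1…⟩) become ((a + b)/√2, (a − b)/√2). Kets absent from the input have amplitude 0.
(|00⟩, |10⟩): (a, b) = (0.6815, 0.7318) → (0.9994, -0.03557)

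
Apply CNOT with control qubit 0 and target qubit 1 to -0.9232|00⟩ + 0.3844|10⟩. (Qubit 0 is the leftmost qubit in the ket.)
-0.9232|00⟩ + 0.3844|11⟩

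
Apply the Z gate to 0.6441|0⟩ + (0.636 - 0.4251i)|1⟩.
0.6441|0⟩ + (-0.636 + 0.4251i)|1⟩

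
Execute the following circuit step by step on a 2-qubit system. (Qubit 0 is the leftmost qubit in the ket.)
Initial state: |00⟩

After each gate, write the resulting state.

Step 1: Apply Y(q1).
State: i|01⟩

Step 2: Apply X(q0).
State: i|11⟩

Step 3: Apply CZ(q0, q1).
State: -i|11⟩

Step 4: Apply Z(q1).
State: i|11⟩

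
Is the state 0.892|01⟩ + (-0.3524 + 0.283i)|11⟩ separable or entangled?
Separable

Writing the state as a|00⟩ + b|01⟩ + c|10⟩ + d|11⟩, it is a product state iff ad − bc = 0.
Here (a, b, c, d) = (0, 0.892, 0, (-0.3524 + 0.283i)): ad − bc = (0)(-0.3524 + 0.283i) − (0.892)(0) = 0, so the state is separable.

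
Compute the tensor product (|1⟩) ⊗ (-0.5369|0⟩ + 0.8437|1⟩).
-0.5369|10⟩ + 0.8437|11⟩

amp(|b₁b₂…⟩) = product of the factor amplitudes for bits b₁, b₂, …; only kets whose every factor amplitude is nonzero survive.
|10⟩: (1)(-0.5369) = -0.5369
|11⟩: (1)(0.8437) = 0.8437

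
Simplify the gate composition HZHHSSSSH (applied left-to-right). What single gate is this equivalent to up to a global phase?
X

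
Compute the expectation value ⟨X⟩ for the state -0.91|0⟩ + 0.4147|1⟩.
-0.7548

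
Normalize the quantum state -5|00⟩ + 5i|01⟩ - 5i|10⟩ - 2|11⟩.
-0.5625|00⟩ + 0.5625i|01⟩ - 0.5625i|10⟩ - 0.225|11⟩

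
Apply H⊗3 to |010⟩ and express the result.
1/√8|000⟩ + 1/√8|001⟩ - 1/√8|010⟩ - 1/√8|011⟩ + 1/√8|100⟩ + 1/√8|101⟩ - 1/√8|110⟩ - 1/√8|111⟩

H⊗3 gives amp(|y⟩) = (1/2√2) Σ_x (−1)^(x·y) amp(|x⟩), where x·y is the number of positions in which both x and y have a 1.
|000⟩: (1)/(2√2) = 1/√8
|001⟩: (1)/(2√2) = 1/√8
|010⟩: (-1)/(2√2) = -1/√8
|011⟩: (-1)/(2√2) = -1/√8
|100⟩: (1)/(2√2) = 1/√8
|101⟩: (1)/(2√2) = 1/√8
|110⟩: (-1)/(2√2) = -1/√8
|111⟩: (-1)/(2√2) = -1/√8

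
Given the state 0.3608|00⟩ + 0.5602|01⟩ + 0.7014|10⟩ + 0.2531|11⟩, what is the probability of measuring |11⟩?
0.06406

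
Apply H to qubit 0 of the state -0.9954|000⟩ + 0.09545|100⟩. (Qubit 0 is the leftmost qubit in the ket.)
-0.6364|000⟩ - 0.7713|100⟩

H on qubit 0 mixes each pair of kets that differ only in qubit 0: amplitudes (a, b) of (|…0…⟩, |…1…⟩) become ((a + b)/√2, (a − b)/√2). Kets absent from the input have amplitude 0.
(|000⟩, |100⟩): (a, b) = (-0.9954, 0.09545) → (-0.6364, -0.7713)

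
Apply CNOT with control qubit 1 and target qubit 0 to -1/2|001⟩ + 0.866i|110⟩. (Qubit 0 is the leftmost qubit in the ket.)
-1/2|001⟩ + 0.866i|010⟩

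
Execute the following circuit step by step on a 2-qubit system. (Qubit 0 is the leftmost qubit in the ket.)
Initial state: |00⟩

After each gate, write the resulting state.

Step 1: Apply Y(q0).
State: i|10⟩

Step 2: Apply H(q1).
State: (1/√2)i|10⟩ + (1/√2)i|11⟩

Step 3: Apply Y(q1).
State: 1/√2|10⟩ - 1/√2|11⟩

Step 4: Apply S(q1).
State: 1/√2|10⟩ - (1/√2)i|11⟩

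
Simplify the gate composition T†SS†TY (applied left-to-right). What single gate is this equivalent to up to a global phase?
Y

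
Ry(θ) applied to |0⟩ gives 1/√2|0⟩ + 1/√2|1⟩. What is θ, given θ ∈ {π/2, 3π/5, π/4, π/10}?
π/2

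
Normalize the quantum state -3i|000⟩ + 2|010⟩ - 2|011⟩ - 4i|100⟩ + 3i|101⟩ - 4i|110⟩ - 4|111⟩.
-0.3487i|000⟩ + 0.2325|010⟩ - 0.2325|011⟩ - 0.465i|100⟩ + 0.3487i|101⟩ - 0.465i|110⟩ - 0.465|111⟩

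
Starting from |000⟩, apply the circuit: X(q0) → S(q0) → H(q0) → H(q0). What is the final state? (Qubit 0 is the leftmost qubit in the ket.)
i|100⟩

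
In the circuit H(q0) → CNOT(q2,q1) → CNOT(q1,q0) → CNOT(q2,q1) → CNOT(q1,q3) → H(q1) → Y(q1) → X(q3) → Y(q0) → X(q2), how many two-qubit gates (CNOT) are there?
4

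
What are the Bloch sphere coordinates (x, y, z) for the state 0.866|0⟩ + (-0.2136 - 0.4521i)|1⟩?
(-0.37, -0.783, 0.4999)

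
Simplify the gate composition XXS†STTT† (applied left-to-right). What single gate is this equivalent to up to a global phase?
T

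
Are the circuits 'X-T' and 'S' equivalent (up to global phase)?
No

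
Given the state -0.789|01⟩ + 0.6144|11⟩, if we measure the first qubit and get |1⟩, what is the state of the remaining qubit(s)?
|1⟩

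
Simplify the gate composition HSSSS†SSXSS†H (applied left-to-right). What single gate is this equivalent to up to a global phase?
Z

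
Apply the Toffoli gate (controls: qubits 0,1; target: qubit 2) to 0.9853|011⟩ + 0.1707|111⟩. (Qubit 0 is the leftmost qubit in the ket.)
0.9853|011⟩ + 0.1707|110⟩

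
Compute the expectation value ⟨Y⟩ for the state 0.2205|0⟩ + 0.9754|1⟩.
0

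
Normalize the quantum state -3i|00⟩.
-i|00⟩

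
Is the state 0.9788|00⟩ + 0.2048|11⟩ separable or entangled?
Entangled

Writing the state as a|00⟩ + b|01⟩ + c|10⟩ + d|11⟩, it is a product state iff ad − bc = 0.
Here (a, b, c, d) = (0.9788, 0, 0, 0.2048): ad − bc = (0.9788)(0.2048) − (0)(0) = 0.2005 ≠ 0, so the state is entangled.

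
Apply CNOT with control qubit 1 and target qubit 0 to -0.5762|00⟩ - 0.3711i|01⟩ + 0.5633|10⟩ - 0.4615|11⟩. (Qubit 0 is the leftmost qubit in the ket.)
-0.5762|00⟩ - 0.4615|01⟩ + 0.5633|10⟩ - 0.3711i|11⟩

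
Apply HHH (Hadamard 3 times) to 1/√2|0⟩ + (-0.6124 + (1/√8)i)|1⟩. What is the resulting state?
(0.06697 + 0.25i)|0⟩ + (0.933 - 0.25i)|1⟩

H² = I, so H^3 = H: a single Hadamard. With (a, b) = (1/√2, (-0.6124 + (1/√8)i)), H gives ((a + b)/√2, (a − b)/√2) = ((0.06697 + 0.25i), (0.933 - 0.25i)).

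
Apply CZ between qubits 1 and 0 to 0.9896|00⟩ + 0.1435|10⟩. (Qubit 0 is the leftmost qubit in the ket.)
0.9896|00⟩ + 0.1435|10⟩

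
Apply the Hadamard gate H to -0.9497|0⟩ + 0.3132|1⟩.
-0.4501|0⟩ - 0.893|1⟩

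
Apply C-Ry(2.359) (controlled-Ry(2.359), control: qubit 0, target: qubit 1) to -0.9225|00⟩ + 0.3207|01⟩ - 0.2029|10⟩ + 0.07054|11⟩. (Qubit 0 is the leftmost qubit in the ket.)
-0.9225|00⟩ + 0.3207|01⟩ - 0.1426|10⟩ - 0.1607|11⟩

C-Ry(2.359) leaves the control-|0⟩ kets |00⟩, |01⟩ unchanged and applies Ry(2.359) to qubit 1 on the control-|1⟩ pair (|10⟩, |11⟩).
Ry(2.359) = [[cos(θ/2), −sin(θ/2)], [sin(θ/2), cos(θ/2)]]; θ = 2.359, cos(θ/2) ≈ 0.381387, sin(θ/2) ≈ 0.924415.
With a = amp(|10⟩) = -0.2029 and b = amp(|11⟩) = 0.07054:
new amp(|10⟩) = (0.381387)·a + (-0.924415)·b = -0.1426
new amp(|11⟩) = (0.924415)·a + (0.381387)·b = -0.1607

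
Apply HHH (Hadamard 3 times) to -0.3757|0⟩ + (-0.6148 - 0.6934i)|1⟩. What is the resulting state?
(-0.7004 - 0.4903i)|0⟩ + (0.1691 + 0.4903i)|1⟩

H² = I, so H^3 = H: a single Hadamard. With (a, b) = (-0.3757, (-0.6148 - 0.6934i)), H gives ((a + b)/√2, (a − b)/√2) = ((-0.7004 - 0.4903i), (0.1691 + 0.4903i)).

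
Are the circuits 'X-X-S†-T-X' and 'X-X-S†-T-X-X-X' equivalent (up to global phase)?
Yes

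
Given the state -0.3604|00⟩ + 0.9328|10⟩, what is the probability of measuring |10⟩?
0.8701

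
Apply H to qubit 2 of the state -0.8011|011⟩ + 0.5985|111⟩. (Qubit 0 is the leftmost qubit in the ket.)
-0.5665|010⟩ + 0.5665|011⟩ + 0.4232|110⟩ - 0.4232|111⟩

H on qubit 2 mixes each pair of kets that differ only in qubit 2: amplitudes (a, b) of (|…0…⟩, |…1…⟩) become ((a + b)/√2, (a − b)/√2). Kets absent from the input have amplitude 0.
(|010⟩, |011⟩): (a, b) = (0, -0.8011) → (-0.5665, 0.5665)
(|110⟩, |111⟩): (a, b) = (0, 0.5985) → (0.4232, -0.4232)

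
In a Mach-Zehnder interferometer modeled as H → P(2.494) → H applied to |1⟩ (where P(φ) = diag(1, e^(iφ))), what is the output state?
(0.8988 - 0.3016i)|0⟩ + (0.1012 + 0.3016i)|1⟩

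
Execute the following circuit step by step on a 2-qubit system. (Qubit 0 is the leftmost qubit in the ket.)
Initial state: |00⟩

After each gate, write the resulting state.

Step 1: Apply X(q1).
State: |01⟩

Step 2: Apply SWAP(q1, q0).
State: |10⟩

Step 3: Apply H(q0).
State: 1/√2|00⟩ - 1/√2|10⟩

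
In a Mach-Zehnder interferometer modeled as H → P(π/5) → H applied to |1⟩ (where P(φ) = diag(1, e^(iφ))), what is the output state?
(0.09549 - 0.2939i)|0⟩ + (0.9045 + 0.2939i)|1⟩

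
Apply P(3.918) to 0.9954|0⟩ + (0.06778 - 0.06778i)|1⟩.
0.9954|0⟩ + (-0.09585 + 0.0008618i)|1⟩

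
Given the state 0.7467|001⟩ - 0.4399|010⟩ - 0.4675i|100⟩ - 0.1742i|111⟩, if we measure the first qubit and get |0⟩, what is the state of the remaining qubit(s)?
0.8616|01⟩ - 0.5076|10⟩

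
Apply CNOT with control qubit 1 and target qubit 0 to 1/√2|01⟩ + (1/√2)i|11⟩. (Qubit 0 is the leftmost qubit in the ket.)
(1/√2)i|01⟩ + 1/√2|11⟩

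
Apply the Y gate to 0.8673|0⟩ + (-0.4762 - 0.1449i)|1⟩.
(-0.1449 + 0.4762i)|0⟩ + 0.8673i|1⟩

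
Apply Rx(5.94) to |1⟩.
-0.1708i|0⟩ - 0.9853|1⟩

Rx(5.94) = [[cos(θ/2), −i·sin(θ/2)], [−i·sin(θ/2), cos(θ/2)]]; θ = 5.94, cos(θ/2) ≈ -0.985314, sin(θ/2) ≈ 0.170752.
With a = amp(|0⟩) = 0 and b = amp(|1⟩) = 1:
new amp(|0⟩) = (-0.985314)·a + (-0.170752i)·b = -0.1708i
new amp(|1⟩) = (-0.170752i)·a + (-0.985314)·b = -0.9853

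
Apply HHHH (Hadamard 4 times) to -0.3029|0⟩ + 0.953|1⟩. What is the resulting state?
-0.3029|0⟩ + 0.953|1⟩

H² = I, so an even number of Hadamards cancels: H^4 = I and the state is unchanged.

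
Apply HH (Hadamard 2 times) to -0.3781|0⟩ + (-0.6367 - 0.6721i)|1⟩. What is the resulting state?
-0.3781|0⟩ + (-0.6367 - 0.6721i)|1⟩

H² = I, so an even number of Hadamards cancels: H^2 = I and the state is unchanged.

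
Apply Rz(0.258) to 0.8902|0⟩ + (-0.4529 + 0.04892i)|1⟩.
(0.8828 - 0.1145i)|0⟩ + (-0.4554 - 0.009749i)|1⟩

Rz(0.258) = [[e^(−iθ/2), 0], [0, e^(iθ/2)]] with e^(±iθ/2) = cos(θ/2) ± i·sin(θ/2); θ = 0.258, cos(θ/2) ≈ 0.991691, sin(θ/2) ≈ 0.128643.
With a = amp(|0⟩) = 0.8902 and b = amp(|1⟩) = (-0.4529 + 0.04892i):
new amp(|0⟩) = (0.991691 - 0.128643i)·a = (0.8828 - 0.1145i)
new amp(|1⟩) = (0.991691 + 0.128643i)·b = (-0.4554 - 0.009749i)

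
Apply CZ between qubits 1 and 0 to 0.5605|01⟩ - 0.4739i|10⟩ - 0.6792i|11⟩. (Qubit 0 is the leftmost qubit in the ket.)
0.5605|01⟩ - 0.4739i|10⟩ + 0.6792i|11⟩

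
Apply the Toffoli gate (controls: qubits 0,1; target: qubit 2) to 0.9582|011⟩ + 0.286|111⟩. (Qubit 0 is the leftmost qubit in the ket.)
0.9582|011⟩ + 0.286|110⟩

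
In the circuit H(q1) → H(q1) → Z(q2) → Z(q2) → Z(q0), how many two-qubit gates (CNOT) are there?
0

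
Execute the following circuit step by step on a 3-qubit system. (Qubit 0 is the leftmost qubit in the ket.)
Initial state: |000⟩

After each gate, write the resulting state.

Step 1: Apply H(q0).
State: 1/√2|000⟩ + 1/√2|100⟩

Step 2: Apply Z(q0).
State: 1/√2|000⟩ - 1/√2|100⟩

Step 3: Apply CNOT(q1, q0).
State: 1/√2|000⟩ - 1/√2|100⟩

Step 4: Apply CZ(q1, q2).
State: 1/√2|000⟩ - 1/√2|100⟩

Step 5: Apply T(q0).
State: 1/√2|000⟩ + (-1/2 - (1/2)i)|100⟩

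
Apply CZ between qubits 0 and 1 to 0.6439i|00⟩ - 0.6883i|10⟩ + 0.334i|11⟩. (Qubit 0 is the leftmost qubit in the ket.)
0.6439i|00⟩ - 0.6883i|10⟩ - 0.334i|11⟩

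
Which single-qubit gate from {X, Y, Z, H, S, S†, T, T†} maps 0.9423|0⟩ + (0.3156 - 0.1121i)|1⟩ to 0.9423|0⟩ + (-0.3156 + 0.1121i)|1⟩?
Z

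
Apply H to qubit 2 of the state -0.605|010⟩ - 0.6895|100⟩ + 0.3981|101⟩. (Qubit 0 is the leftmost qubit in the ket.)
-0.4278|010⟩ - 0.4278|011⟩ - 0.2061|100⟩ - 0.769|101⟩

H on qubit 2 mixes each pair of kets that differ only in qubit 2: amplitudes (a, b) of (|…0…⟩, |…1…⟩) become ((a + b)/√2, (a − b)/√2). Kets absent from the input have amplitude 0.
(|010⟩, |011⟩): (a, b) = (-0.605, 0) → (-0.4278, -0.4278)
(|100⟩, |101⟩): (a, b) = (-0.6895, 0.3981) → (-0.2061, -0.769)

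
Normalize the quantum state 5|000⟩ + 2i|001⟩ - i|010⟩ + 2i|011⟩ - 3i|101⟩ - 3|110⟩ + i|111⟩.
0.6868|000⟩ + 0.2747i|001⟩ - 0.1374i|010⟩ + 0.2747i|011⟩ - 0.4121i|101⟩ - 0.4121|110⟩ + 0.1374i|111⟩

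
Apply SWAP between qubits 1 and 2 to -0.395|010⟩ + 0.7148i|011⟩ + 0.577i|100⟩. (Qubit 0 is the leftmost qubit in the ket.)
-0.395|001⟩ + 0.7148i|011⟩ + 0.577i|100⟩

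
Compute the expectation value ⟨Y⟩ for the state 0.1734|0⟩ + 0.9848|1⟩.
0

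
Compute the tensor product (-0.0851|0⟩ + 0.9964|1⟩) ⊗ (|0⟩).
-0.0851|00⟩ + 0.9964|10⟩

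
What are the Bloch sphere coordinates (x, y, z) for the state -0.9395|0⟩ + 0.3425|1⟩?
(-0.6436, 0, 0.7654)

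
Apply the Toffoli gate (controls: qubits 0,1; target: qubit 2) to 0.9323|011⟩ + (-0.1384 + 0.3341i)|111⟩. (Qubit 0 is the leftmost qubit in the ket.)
0.9323|011⟩ + (-0.1384 + 0.3341i)|110⟩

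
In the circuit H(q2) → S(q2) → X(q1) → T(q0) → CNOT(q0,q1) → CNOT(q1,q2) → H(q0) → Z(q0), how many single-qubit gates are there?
6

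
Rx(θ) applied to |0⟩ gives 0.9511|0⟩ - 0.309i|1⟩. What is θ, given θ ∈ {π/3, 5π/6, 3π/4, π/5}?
π/5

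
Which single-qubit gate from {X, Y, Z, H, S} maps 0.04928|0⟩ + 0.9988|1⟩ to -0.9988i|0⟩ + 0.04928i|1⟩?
Y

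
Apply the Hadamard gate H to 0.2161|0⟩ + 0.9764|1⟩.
0.8432|0⟩ - 0.5376|1⟩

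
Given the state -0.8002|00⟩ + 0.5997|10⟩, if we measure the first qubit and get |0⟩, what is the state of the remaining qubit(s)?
-|0⟩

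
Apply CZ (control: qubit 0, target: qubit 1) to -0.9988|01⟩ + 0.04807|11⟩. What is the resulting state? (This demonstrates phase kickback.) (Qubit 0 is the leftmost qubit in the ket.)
-0.9988|01⟩ - 0.04807|11⟩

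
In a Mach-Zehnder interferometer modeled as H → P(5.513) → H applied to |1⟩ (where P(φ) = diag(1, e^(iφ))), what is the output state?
(0.1411 + 0.3481i)|0⟩ + (0.8589 - 0.3481i)|1⟩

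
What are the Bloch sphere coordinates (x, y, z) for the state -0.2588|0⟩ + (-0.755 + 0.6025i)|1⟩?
(0.3908, -0.3119, -0.8661)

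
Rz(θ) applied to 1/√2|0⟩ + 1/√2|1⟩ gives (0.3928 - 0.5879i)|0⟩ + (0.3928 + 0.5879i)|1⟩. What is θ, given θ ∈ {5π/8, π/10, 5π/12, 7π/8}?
5π/8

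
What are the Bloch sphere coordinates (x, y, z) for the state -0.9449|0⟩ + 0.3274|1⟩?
(-0.6187, 0, 0.7856)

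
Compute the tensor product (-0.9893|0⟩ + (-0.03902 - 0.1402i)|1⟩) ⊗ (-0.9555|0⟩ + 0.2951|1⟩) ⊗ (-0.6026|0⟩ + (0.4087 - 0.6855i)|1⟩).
-0.5696|000⟩ + (0.3863 - 0.648i)|001⟩ + 0.1759|010⟩ + (-0.1193 + 0.2001i)|011⟩ + (-0.02247 - 0.08072i)|100⟩ + (0.1071 + 0.02919i)|101⟩ + (0.006939 + 0.02493i)|110⟩ + (-0.03307 - 0.009016i)|111⟩

amp(|b₁b₂…⟩) = product of the factor amplitudes for bits b₁, b₂, …; only kets whose every factor amplitude is nonzero survive.
|000⟩: (-0.9893)(-0.9555)(-0.6026) = -0.5696
|001⟩: (-0.9893)(-0.9555)(0.4087 - 0.6855i) = (0.3863 - 0.648i)
|010⟩: (-0.9893)(0.2951)(-0.6026) = 0.1759
|011⟩: (-0.9893)(0.2951)(0.4087 - 0.6855i) = (-0.1193 + 0.2001i)
|100⟩: (-0.03902 - 0.1402i)(-0.9555)(-0.6026) = (-0.02247 - 0.08072i)
|101⟩: (-0.03902 - 0.1402i)(-0.9555)(0.4087 - 0.6855i) = (0.1071 + 0.02919i)
|110⟩: (-0.03902 - 0.1402i)(0.2951)(-0.6026) = (0.006939 + 0.02493i)
|111⟩: (-0.03902 - 0.1402i)(0.2951)(0.4087 - 0.6855i) = (-0.03307 - 0.009016i)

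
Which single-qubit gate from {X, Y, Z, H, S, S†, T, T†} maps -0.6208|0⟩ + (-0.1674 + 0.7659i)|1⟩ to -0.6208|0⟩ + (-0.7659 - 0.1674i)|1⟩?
S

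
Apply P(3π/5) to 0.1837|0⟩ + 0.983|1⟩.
0.1837|0⟩ + (-0.3038 + 0.9349i)|1⟩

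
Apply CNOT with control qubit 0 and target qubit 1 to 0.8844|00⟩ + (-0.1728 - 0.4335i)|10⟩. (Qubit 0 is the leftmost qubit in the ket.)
0.8844|00⟩ + (-0.1728 - 0.4335i)|11⟩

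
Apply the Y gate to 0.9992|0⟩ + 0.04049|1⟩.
-0.04049i|0⟩ + 0.9992i|1⟩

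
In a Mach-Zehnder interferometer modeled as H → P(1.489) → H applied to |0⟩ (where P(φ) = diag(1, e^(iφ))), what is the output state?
(0.5409 + 0.4983i)|0⟩ + (0.4591 - 0.4983i)|1⟩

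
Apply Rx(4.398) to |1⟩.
-0.8091i|0⟩ - 0.5877|1⟩

Rx(4.398) = [[cos(θ/2), −i·sin(θ/2)], [−i·sin(θ/2), cos(θ/2)]]; θ = 4.398, cos(θ/2) ≈ -0.587692, sin(θ/2) ≈ 0.809085.
With a = amp(|0⟩) = 0 and b = amp(|1⟩) = 1:
new amp(|0⟩) = (-0.587692)·a + (-0.809085i)·b = -0.8091i
new amp(|1⟩) = (-0.809085i)·a + (-0.587692)·b = -0.5877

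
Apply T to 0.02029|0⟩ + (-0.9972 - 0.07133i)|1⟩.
0.02029|0⟩ + (-0.6547 - 0.7556i)|1⟩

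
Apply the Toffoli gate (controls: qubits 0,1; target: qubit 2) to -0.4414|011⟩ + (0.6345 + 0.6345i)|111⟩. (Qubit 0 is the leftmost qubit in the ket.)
-0.4414|011⟩ + (0.6345 + 0.6345i)|110⟩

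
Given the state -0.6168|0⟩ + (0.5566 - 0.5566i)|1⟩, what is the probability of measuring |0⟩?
0.3804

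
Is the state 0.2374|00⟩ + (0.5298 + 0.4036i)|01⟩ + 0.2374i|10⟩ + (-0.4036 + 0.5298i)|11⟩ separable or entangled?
Separable

Writing the state as a|00⟩ + b|01⟩ + c|10⟩ + d|11⟩, it is a product state iff ad − bc = 0.
Here (a, b, c, d) = (0.2374, (0.5298 + 0.4036i), 0.2374i, (-0.4036 + 0.5298i)): ad − bc = (0.2374)(-0.4036 + 0.5298i) − (0.5298 + 0.4036i)(0.2374i) = 0, so the state is separable.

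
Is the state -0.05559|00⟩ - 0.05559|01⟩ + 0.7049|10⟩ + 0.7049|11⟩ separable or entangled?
Separable

Writing the state as a|00⟩ + b|01⟩ + c|10⟩ + d|11⟩, it is a product state iff ad − bc = 0.
Here (a, b, c, d) = (-0.05559, -0.05559, 0.7049, 0.7049): ad − bc = (-0.05559)(0.7049) − (-0.05559)(0.7049) = 0, so the state is separable.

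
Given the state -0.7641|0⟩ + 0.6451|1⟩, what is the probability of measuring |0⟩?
0.5838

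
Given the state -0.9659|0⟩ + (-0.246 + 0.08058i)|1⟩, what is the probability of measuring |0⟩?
0.933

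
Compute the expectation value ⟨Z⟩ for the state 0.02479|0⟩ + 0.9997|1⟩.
-0.9988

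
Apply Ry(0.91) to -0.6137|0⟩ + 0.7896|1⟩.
-0.8983|0⟩ + 0.4396|1⟩

Ry(0.91) = [[cos(θ/2), −sin(θ/2)], [sin(θ/2), cos(θ/2)]]; θ = 0.91, cos(θ/2) ≈ 0.898261, sin(θ/2) ≈ 0.439462.
With a = amp(|0⟩) = -0.6137 and b = amp(|1⟩) = 0.7896:
new amp(|0⟩) = (0.898261)·a + (-0.439462)·b = -0.8983
new amp(|1⟩) = (0.439462)·a + (0.898261)·b = 0.4396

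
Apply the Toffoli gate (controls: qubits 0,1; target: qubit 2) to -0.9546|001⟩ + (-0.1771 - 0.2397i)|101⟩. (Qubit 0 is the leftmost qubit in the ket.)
-0.9546|001⟩ + (-0.1771 - 0.2397i)|101⟩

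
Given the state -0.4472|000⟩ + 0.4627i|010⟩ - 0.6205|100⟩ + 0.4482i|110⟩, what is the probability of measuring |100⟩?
0.385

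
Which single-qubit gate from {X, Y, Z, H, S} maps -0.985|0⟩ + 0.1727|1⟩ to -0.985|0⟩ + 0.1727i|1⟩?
S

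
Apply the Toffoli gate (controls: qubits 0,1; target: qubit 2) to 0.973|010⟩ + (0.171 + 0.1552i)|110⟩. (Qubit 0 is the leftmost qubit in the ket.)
0.973|010⟩ + (0.171 + 0.1552i)|111⟩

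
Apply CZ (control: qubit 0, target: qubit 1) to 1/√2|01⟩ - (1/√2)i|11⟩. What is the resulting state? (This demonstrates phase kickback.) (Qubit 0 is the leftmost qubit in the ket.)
1/√2|01⟩ + (1/√2)i|11⟩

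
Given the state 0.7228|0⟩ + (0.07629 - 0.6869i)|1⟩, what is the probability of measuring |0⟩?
0.5224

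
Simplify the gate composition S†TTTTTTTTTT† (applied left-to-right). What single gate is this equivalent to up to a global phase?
S†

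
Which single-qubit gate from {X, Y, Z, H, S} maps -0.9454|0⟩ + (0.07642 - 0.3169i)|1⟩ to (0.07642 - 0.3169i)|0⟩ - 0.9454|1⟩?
X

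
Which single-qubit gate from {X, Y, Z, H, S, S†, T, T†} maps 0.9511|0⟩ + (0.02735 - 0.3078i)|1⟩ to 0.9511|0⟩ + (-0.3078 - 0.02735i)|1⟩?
S†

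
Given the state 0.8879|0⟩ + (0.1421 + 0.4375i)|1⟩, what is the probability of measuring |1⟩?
0.2116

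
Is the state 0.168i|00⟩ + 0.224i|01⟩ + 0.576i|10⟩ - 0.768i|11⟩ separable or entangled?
Entangled

Writing the state as a|00⟩ + b|01⟩ + c|10⟩ + d|11⟩, it is a product state iff ad − bc = 0.
Here (a, b, c, d) = (0.168i, 0.224i, 0.576i, -0.768i): ad − bc = (0.168i)(-0.768i) − (0.224i)(0.576i) = 0.258 ≠ 0, so the state is entangled.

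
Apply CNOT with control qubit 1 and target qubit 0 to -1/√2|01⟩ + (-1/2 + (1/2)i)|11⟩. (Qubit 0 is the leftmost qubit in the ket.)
(-1/2 + (1/2)i)|01⟩ - 1/√2|11⟩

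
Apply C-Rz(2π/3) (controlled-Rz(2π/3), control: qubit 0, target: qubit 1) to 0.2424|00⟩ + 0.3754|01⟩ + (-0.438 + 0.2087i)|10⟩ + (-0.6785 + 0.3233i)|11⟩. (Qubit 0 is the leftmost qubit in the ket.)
0.2424|00⟩ + 0.3754|01⟩ + (-0.03826 + 0.4837i)|10⟩ + (-0.6192 - 0.4259i)|11⟩

C-Rz(2π/3) leaves the control-|0⟩ kets |00⟩, |01⟩ unchanged and applies Rz(2π/3) to qubit 1 on the control-|1⟩ pair (|10⟩, |11⟩).
Rz(2π/3) = [[e^(−iθ/2), 0], [0, e^(iθ/2)]] with e^(±iθ/2) = cos(θ/2) ± i·sin(θ/2); θ = 2π/3, cos(θ/2) ≈ 0.5, sin(θ/2) ≈ 0.866025.
With a = amp(|10⟩) = (-0.438 + 0.2087i) and b = amp(|11⟩) = (-0.6785 + 0.3233i):
new amp(|10⟩) = (0.5 - 0.866025i)·a = (-0.03826 + 0.4837i)
new amp(|11⟩) = (0.5 + 0.866025i)·b = (-0.6192 - 0.4259i)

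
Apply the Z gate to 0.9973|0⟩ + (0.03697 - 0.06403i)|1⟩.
0.9973|0⟩ + (-0.03697 + 0.06403i)|1⟩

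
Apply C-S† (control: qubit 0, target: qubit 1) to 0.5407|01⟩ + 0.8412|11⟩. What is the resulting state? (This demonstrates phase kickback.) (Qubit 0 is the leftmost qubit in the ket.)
0.5407|01⟩ - 0.8412i|11⟩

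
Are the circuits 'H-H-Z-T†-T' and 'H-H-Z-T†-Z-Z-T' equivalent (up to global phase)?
Yes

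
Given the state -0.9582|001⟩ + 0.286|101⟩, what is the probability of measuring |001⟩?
0.9181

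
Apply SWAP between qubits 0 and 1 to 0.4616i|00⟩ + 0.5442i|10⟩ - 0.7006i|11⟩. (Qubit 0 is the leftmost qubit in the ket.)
0.4616i|00⟩ + 0.5442i|01⟩ - 0.7006i|11⟩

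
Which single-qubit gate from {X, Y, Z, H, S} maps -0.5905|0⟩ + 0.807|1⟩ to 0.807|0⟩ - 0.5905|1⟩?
X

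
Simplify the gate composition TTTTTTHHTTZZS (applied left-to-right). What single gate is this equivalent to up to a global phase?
S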